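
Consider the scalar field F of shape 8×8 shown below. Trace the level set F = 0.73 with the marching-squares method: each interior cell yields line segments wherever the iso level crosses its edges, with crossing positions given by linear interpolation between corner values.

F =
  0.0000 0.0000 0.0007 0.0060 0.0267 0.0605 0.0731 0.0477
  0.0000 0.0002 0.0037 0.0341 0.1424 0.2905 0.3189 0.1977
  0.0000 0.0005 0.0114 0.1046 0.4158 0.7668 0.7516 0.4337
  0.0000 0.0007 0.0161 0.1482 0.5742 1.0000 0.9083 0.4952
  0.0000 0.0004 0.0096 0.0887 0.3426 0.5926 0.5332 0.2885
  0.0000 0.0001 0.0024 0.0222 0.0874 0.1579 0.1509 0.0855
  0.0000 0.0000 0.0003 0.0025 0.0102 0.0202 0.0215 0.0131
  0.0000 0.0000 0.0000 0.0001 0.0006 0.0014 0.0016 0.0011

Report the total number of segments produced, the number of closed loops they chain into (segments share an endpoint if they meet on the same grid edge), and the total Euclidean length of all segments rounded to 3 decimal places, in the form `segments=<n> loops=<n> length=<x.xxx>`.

segments=8 loops=1 length=5.987

cell (1,4): code 0100 → (1.923,5.000)–(2.000,4.895)
cell (1,5): code 1100 → (1.950,6.000)–(1.923,5.000)
cell (1,6): code 1000 → (2.000,6.068)–(1.950,6.000)
cell (2,4): code 0110 → (2.000,4.895)–(3.000,4.366)
cell (2,6): code 1001 → (3.000,6.432)–(2.000,6.068)
cell (3,4): code 0010 → (3.000,4.366)–(3.663,5.000)
cell (3,5): code 0011 → (3.663,5.000)–(3.475,6.000)
cell (3,6): code 0001 → (3.475,6.000)–(3.000,6.432)
total: 8 segments, chained into 1 closed loop(s), length Σ = 5.987112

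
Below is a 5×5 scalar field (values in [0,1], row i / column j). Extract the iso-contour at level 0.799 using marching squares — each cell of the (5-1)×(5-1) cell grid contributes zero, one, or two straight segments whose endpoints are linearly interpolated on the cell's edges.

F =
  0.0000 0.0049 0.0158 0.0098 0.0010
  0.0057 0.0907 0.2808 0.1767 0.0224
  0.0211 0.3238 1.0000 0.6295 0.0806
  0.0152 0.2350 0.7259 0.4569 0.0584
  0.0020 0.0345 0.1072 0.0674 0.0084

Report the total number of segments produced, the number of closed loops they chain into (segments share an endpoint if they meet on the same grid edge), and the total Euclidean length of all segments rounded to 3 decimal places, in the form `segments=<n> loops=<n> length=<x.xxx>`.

cell (1,1): code 0100 → (1.721,2.000)–(2.000,1.703)
cell (1,2): code 1000 → (2.000,2.543)–(1.721,2.000)
cell (2,1): code 0010 → (2.000,1.703)–(2.733,2.000)
cell (2,2): code 0001 → (2.733,2.000)–(2.000,2.543)
total: 4 segments, chained into 1 closed loop(s), length Σ = 2.721704

segments=4 loops=1 length=2.722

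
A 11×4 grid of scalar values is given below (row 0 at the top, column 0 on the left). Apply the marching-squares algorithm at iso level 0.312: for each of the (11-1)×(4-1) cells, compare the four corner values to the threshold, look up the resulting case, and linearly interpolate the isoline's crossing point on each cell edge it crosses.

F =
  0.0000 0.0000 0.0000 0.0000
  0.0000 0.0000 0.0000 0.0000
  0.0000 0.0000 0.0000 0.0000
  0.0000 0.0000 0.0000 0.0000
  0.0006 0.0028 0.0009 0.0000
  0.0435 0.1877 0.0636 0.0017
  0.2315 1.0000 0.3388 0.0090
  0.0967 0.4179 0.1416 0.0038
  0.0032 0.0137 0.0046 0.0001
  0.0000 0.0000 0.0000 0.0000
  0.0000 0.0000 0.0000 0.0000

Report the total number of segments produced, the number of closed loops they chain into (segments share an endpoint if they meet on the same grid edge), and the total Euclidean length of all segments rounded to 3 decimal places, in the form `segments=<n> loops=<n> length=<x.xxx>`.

cell (5,0): code 0100 → (5.153,1.000)–(6.000,0.105)
cell (5,1): code 1100 → (5.903,2.000)–(5.153,1.000)
cell (5,2): code 1000 → (6.000,2.081)–(5.903,2.000)
cell (6,0): code 0110 → (6.000,0.105)–(7.000,0.670)
cell (6,1): code 1011 → (7.000,1.383)–(6.136,2.000)
cell (6,2): code 0001 → (6.136,2.000)–(6.000,2.081)
cell (7,0): code 0010 → (7.000,0.670)–(7.262,1.000)
cell (7,1): code 0001 → (7.262,1.000)–(7.000,1.383)
total: 8 segments, chained into 1 closed loop(s), length Σ = 5.863197

segments=8 loops=1 length=5.863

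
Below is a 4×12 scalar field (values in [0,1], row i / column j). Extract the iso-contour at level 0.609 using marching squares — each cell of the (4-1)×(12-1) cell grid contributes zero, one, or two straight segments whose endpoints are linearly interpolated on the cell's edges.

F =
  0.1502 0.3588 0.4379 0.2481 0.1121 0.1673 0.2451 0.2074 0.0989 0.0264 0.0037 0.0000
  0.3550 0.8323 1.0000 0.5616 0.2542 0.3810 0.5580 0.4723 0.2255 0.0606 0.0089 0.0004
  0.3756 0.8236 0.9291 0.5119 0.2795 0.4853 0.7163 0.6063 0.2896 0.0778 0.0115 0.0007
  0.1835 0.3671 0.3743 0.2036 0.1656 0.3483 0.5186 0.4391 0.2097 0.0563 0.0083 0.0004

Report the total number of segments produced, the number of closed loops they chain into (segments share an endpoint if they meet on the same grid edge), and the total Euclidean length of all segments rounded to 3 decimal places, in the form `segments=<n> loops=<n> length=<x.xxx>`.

segments=12 loops=2 length=11.305

cell (0,0): code 0100 → (0.528,1.000)–(1.000,0.532)
cell (0,1): code 1100 → (0.304,2.000)–(0.528,1.000)
cell (0,2): code 1000 → (1.000,2.892)–(0.304,2.000)
cell (1,0): code 0110 → (1.000,0.532)–(2.000,0.521)
cell (1,2): code 1001 → (2.000,2.767)–(1.000,2.892)
cell (1,5): code 0100 → (1.322,6.000)–(2.000,5.535)
cell (1,6): code 1000 → (2.000,6.975)–(1.322,6.000)
cell (2,0): code 0010 → (2.000,0.521)–(2.470,1.000)
cell (2,1): code 0011 → (2.470,1.000)–(2.577,2.000)
cell (2,2): code 0001 → (2.577,2.000)–(2.000,2.767)
cell (2,5): code 0010 → (2.000,5.535)–(2.543,6.000)
cell (2,6): code 0001 → (2.543,6.000)–(2.000,6.975)
total: 12 segments, chained into 2 closed loop(s), length Σ = 11.304977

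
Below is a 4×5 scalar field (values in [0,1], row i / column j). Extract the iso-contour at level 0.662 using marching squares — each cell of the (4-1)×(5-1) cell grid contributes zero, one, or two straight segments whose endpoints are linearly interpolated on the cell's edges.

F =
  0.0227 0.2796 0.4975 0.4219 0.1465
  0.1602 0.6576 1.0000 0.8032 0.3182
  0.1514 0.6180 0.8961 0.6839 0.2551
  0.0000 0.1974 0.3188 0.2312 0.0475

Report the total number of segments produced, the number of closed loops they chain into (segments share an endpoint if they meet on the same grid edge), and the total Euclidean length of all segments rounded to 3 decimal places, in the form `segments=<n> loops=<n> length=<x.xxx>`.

segments=8 loops=1 length=6.816

cell (0,1): code 0100 → (0.327,2.000)–(1.000,1.013)
cell (0,2): code 1100 → (0.630,3.000)–(0.327,2.000)
cell (0,3): code 1000 → (1.000,3.291)–(0.630,3.000)
cell (1,1): code 0110 → (1.000,1.013)–(2.000,1.158)
cell (1,3): code 1001 → (2.000,3.051)–(1.000,3.291)
cell (2,1): code 0010 → (2.000,1.158)–(2.406,2.000)
cell (2,2): code 0011 → (2.406,2.000)–(2.048,3.000)
cell (2,3): code 0001 → (2.048,3.000)–(2.000,3.051)
total: 8 segments, chained into 1 closed loop(s), length Σ = 6.815775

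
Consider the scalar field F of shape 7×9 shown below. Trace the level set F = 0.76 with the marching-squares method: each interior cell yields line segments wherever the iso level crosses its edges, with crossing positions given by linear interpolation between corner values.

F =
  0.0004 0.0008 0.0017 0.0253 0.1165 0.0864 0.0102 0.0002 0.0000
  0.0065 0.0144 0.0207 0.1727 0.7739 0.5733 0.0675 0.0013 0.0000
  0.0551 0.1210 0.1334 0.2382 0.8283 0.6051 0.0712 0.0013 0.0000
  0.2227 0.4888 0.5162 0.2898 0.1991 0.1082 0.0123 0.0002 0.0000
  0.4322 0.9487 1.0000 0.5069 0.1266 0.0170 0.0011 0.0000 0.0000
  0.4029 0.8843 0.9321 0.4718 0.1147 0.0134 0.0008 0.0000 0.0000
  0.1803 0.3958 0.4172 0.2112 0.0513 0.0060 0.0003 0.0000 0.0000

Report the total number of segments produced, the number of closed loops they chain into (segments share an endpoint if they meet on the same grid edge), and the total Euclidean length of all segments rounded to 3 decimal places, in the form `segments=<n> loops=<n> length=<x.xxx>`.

segments=14 loops=2 length=8.746

cell (0,3): code 0100 → (0.979,4.000)–(1.000,3.977)
cell (0,4): code 1000 → (1.000,4.069)–(0.979,4.000)
cell (1,3): code 0110 → (1.000,3.977)–(2.000,3.884)
cell (1,4): code 1001 → (2.000,4.306)–(1.000,4.069)
cell (2,3): code 0010 → (2.000,3.884)–(2.109,4.000)
cell (2,4): code 0001 → (2.109,4.000)–(2.000,4.306)
cell (3,0): code 0100 → (3.590,1.000)–(4.000,0.635)
cell (3,1): code 1100 → (3.504,2.000)–(3.590,1.000)
cell (3,2): code 1000 → (4.000,2.487)–(3.504,2.000)
cell (4,0): code 0110 → (4.000,0.635)–(5.000,0.742)
cell (4,2): code 1001 → (5.000,2.374)–(4.000,2.487)
cell (5,0): code 0010 → (5.000,0.742)–(5.254,1.000)
cell (5,1): code 0011 → (5.254,1.000)–(5.334,2.000)
cell (5,2): code 0001 → (5.334,2.000)–(5.000,2.374)
total: 14 segments, chained into 2 closed loop(s), length Σ = 8.746352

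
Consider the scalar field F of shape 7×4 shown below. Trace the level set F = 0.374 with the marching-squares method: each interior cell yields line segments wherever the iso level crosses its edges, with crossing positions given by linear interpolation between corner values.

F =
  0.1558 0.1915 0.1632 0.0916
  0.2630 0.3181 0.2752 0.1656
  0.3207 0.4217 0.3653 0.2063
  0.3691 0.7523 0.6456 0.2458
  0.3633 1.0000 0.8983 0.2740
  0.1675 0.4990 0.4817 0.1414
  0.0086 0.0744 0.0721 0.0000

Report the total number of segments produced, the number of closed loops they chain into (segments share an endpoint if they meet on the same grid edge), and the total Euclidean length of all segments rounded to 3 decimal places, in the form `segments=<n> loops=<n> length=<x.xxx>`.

segments=12 loops=1 length=10.289

cell (1,0): code 0100 → (1.540,1.000)–(2.000,0.528)
cell (1,1): code 1000 → (2.000,1.846)–(1.540,1.000)
cell (2,0): code 0110 → (2.000,0.528)–(3.000,0.013)
cell (2,1): code 1101 → (2.031,2.000)–(2.000,1.846)
cell (2,2): code 1000 → (3.000,2.679)–(2.031,2.000)
cell (3,0): code 0110 → (3.000,0.013)–(4.000,0.017)
cell (3,2): code 1001 → (4.000,2.840)–(3.000,2.679)
cell (4,0): code 0110 → (4.000,0.017)–(5.000,0.623)
cell (4,2): code 1001 → (5.000,2.316)–(4.000,2.840)
cell (5,0): code 0010 → (5.000,0.623)–(5.294,1.000)
cell (5,1): code 0011 → (5.294,1.000)–(5.263,2.000)
cell (5,2): code 0001 → (5.263,2.000)–(5.000,2.316)
total: 12 segments, chained into 1 closed loop(s), length Σ = 10.289203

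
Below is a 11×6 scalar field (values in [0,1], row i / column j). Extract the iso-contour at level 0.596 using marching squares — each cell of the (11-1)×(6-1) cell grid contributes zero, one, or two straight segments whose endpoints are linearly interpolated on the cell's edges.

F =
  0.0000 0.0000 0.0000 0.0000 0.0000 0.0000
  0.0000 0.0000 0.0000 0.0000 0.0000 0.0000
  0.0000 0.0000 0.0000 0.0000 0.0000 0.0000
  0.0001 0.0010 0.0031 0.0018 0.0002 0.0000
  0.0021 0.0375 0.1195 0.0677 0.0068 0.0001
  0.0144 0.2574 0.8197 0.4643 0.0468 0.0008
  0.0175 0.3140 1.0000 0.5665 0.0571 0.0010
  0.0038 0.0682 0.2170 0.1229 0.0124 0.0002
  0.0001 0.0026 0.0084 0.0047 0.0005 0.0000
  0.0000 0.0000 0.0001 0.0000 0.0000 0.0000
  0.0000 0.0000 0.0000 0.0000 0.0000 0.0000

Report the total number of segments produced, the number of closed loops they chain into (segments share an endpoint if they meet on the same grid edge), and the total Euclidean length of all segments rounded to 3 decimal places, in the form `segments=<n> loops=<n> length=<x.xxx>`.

segments=6 loops=1 length=5.127

cell (4,1): code 0100 → (4.681,2.000)–(5.000,1.602)
cell (4,2): code 1000 → (5.000,2.629)–(4.681,2.000)
cell (5,1): code 0110 → (5.000,1.602)–(6.000,1.411)
cell (5,2): code 1001 → (6.000,2.932)–(5.000,2.629)
cell (6,1): code 0010 → (6.000,1.411)–(6.516,2.000)
cell (6,2): code 0001 → (6.516,2.000)–(6.000,2.932)
total: 6 segments, chained into 1 closed loop(s), length Σ = 5.127172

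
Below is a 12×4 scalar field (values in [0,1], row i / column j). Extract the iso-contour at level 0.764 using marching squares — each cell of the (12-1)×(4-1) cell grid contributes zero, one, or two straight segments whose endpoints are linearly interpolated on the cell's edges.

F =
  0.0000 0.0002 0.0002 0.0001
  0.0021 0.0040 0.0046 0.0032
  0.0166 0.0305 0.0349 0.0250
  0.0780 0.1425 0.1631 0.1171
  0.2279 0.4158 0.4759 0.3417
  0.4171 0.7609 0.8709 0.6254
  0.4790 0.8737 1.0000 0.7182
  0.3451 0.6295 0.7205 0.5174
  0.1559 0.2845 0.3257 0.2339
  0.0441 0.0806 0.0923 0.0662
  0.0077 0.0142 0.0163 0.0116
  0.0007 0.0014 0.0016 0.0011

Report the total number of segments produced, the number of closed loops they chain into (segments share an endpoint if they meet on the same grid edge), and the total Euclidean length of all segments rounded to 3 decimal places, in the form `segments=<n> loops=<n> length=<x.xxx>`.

segments=8 loops=1 length=6.443

cell (4,1): code 0100 → (4.729,2.000)–(5.000,1.028)
cell (4,2): code 1000 → (5.000,2.435)–(4.729,2.000)
cell (5,0): code 0100 → (5.027,1.000)–(6.000,0.722)
cell (5,1): code 1110 → (5.000,1.028)–(5.027,1.000)
cell (5,2): code 1001 → (6.000,2.837)–(5.000,2.435)
cell (6,0): code 0010 → (6.000,0.722)–(6.449,1.000)
cell (6,1): code 0011 → (6.449,1.000)–(6.844,2.000)
cell (6,2): code 0001 → (6.844,2.000)–(6.000,2.837)
total: 8 segments, chained into 1 closed loop(s), length Σ = 6.442829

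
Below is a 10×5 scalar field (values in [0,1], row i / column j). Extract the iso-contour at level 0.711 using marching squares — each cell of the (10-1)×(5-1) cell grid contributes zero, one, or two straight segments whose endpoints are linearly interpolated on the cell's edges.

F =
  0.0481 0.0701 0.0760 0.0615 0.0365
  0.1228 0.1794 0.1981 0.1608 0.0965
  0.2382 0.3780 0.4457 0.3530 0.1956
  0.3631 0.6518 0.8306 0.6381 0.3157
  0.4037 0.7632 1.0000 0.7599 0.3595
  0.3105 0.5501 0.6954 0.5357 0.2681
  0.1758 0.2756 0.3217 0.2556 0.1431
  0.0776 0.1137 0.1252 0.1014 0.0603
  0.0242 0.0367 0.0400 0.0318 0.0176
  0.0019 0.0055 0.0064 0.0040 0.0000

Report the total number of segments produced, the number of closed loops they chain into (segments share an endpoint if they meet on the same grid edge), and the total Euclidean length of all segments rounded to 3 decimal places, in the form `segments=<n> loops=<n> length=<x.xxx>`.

cell (2,1): code 0100 → (2.689,2.000)–(3.000,1.331)
cell (2,2): code 1000 → (3.000,2.621)–(2.689,2.000)
cell (3,0): code 0100 → (3.531,1.000)–(4.000,0.855)
cell (3,1): code 1110 → (3.000,1.331)–(3.531,1.000)
cell (3,2): code 1101 → (3.599,3.000)–(3.000,2.621)
cell (3,3): code 1000 → (4.000,3.122)–(3.599,3.000)
cell (4,0): code 0010 → (4.000,0.855)–(4.245,1.000)
cell (4,1): code 0011 → (4.245,1.000)–(4.949,2.000)
cell (4,2): code 0011 → (4.949,2.000)–(4.218,3.000)
cell (4,3): code 0001 → (4.218,3.000)–(4.000,3.122)
total: 10 segments, chained into 1 closed loop(s), length Σ = 6.672908

segments=10 loops=1 length=6.673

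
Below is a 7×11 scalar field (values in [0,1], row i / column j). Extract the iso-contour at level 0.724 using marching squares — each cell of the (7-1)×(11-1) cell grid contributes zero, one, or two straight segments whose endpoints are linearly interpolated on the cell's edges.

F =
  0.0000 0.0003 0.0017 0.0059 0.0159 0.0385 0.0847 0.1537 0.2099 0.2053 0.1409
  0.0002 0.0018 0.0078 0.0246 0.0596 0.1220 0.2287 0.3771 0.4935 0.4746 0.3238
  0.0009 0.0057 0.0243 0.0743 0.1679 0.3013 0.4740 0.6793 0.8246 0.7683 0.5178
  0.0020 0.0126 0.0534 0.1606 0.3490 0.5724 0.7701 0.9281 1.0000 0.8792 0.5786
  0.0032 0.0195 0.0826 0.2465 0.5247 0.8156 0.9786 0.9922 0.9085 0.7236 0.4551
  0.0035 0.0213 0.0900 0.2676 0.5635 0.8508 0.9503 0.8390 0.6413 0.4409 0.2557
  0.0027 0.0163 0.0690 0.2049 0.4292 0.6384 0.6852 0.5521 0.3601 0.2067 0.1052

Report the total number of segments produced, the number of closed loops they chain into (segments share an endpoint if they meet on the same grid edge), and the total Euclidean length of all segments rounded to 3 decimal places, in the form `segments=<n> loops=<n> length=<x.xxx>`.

segments=18 loops=1 length=13.820

cell (1,7): code 0100 → (1.696,8.000)–(2.000,7.308)
cell (1,8): code 1100 → (1.849,9.000)–(1.696,8.000)
cell (1,9): code 1000 → (2.000,9.177)–(1.849,9.000)
cell (2,5): code 0100 → (2.844,6.000)–(3.000,5.767)
cell (2,6): code 1100 → (2.180,7.000)–(2.844,6.000)
cell (2,7): code 1110 → (2.000,7.308)–(2.180,7.000)
cell (2,9): code 1001 → (3.000,9.516)–(2.000,9.177)
cell (3,4): code 0100 → (3.623,5.000)–(4.000,4.685)
cell (3,5): code 1110 → (3.000,5.767)–(3.623,5.000)
cell (3,8): code 1011 → (4.000,8.998)–(3.997,9.000)
cell (3,9): code 0001 → (3.997,9.000)–(3.000,9.516)
cell (4,4): code 0110 → (4.000,4.685)–(5.000,4.559)
cell (4,7): code 1011 → (5.000,7.582)–(4.690,8.000)
cell (4,8): code 0001 → (4.690,8.000)–(4.000,8.998)
cell (5,4): code 0010 → (5.000,4.559)–(5.597,5.000)
cell (5,5): code 0011 → (5.597,5.000)–(5.854,6.000)
cell (5,6): code 0011 → (5.854,6.000)–(5.401,7.000)
cell (5,7): code 0001 → (5.401,7.000)–(5.000,7.582)
total: 18 segments, chained into 1 closed loop(s), length Σ = 13.819996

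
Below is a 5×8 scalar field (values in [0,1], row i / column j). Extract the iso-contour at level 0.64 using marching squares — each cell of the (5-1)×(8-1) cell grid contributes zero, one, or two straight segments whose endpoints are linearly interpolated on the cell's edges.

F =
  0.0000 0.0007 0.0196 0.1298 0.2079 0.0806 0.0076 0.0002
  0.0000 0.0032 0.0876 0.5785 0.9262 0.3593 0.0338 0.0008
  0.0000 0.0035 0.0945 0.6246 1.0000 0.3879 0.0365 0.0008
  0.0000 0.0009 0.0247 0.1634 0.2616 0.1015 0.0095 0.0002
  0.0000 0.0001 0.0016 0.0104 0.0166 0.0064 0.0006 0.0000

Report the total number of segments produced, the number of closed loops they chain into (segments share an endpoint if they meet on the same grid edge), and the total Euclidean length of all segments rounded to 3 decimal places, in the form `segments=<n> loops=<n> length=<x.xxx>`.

cell (0,3): code 0100 → (0.602,4.000)–(1.000,3.177)
cell (0,4): code 1000 → (1.000,4.505)–(0.602,4.000)
cell (1,3): code 0110 → (1.000,3.177)–(2.000,3.041)
cell (1,4): code 1001 → (2.000,4.588)–(1.000,4.505)
cell (2,3): code 0010 → (2.000,3.041)–(2.488,4.000)
cell (2,4): code 0001 → (2.488,4.000)–(2.000,4.588)
total: 6 segments, chained into 1 closed loop(s), length Σ = 5.410010

segments=6 loops=1 length=5.410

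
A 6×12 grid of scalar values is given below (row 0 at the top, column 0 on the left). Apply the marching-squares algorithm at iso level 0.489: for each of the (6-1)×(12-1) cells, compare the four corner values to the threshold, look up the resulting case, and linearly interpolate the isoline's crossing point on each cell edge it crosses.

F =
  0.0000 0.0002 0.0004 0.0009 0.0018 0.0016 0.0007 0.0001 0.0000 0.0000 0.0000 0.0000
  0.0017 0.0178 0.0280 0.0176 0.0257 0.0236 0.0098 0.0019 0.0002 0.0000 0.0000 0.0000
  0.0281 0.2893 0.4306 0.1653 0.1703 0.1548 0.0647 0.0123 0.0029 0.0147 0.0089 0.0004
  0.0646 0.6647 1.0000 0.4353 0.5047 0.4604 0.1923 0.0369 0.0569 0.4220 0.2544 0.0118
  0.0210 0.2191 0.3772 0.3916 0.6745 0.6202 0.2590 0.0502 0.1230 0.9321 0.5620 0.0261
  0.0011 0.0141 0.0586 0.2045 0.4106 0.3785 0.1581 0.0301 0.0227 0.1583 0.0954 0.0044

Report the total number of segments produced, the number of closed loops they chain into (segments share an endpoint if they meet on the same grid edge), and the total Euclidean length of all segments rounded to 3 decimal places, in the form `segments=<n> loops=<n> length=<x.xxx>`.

segments=20 loops=3 length=16.152

cell (2,0): code 0100 → (2.532,1.000)–(3.000,0.707)
cell (2,1): code 1100 → (2.103,2.000)–(2.532,1.000)
cell (2,2): code 1000 → (3.000,2.905)–(2.103,2.000)
cell (2,3): code 0100 → (2.953,4.000)–(3.000,3.774)
cell (2,4): code 1000 → (3.000,4.354)–(2.953,4.000)
cell (3,0): code 0010 → (3.000,0.707)–(3.394,1.000)
cell (3,1): code 0011 → (3.394,1.000)–(3.820,2.000)
cell (3,2): code 0001 → (3.820,2.000)–(3.000,2.905)
cell (3,3): code 0110 → (3.000,3.774)–(4.000,3.344)
cell (3,4): code 1101 → (3.179,5.000)–(3.000,4.354)
cell (3,5): code 1000 → (4.000,5.363)–(3.179,5.000)
cell (3,8): code 0100 → (3.131,9.000)–(4.000,8.452)
cell (3,9): code 1100 → (3.763,10.000)–(3.131,9.000)
cell (3,10): code 1000 → (4.000,10.136)–(3.763,10.000)
cell (4,3): code 0010 → (4.000,3.344)–(4.703,4.000)
cell (4,4): code 0011 → (4.703,4.000)–(4.543,5.000)
cell (4,5): code 0001 → (4.543,5.000)–(4.000,5.363)
cell (4,8): code 0010 → (4.000,8.452)–(4.573,9.000)
cell (4,9): code 0011 → (4.573,9.000)–(4.156,10.000)
cell (4,10): code 0001 → (4.156,10.000)–(4.000,10.136)
total: 20 segments, chained into 3 closed loop(s), length Σ = 16.152288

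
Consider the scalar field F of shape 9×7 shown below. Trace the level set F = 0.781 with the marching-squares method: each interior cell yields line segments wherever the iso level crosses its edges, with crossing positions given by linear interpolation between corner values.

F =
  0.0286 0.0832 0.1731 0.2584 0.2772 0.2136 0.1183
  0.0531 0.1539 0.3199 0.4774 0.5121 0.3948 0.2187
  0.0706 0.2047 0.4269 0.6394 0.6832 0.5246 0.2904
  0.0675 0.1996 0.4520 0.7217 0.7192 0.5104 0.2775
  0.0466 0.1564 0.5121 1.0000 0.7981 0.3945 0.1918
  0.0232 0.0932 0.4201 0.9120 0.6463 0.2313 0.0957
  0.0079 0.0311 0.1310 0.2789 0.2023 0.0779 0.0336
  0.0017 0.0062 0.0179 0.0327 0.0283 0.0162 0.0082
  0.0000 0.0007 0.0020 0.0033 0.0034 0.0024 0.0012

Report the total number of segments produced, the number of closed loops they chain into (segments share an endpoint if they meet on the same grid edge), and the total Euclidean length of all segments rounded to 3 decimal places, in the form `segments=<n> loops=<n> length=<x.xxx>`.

cell (3,2): code 0100 → (3.213,3.000)–(4.000,2.551)
cell (3,3): code 1100 → (3.783,4.000)–(3.213,3.000)
cell (3,4): code 1000 → (4.000,4.042)–(3.783,4.000)
cell (4,2): code 0110 → (4.000,2.551)–(5.000,2.734)
cell (4,3): code 1011 → (5.000,3.493)–(4.113,4.000)
cell (4,4): code 0001 → (4.113,4.000)–(4.000,4.042)
cell (5,2): code 0010 → (5.000,2.734)–(5.207,3.000)
cell (5,3): code 0001 → (5.207,3.000)–(5.000,3.493)
total: 8 segments, chained into 1 closed loop(s), length Σ = 5.308694

segments=8 loops=1 length=5.309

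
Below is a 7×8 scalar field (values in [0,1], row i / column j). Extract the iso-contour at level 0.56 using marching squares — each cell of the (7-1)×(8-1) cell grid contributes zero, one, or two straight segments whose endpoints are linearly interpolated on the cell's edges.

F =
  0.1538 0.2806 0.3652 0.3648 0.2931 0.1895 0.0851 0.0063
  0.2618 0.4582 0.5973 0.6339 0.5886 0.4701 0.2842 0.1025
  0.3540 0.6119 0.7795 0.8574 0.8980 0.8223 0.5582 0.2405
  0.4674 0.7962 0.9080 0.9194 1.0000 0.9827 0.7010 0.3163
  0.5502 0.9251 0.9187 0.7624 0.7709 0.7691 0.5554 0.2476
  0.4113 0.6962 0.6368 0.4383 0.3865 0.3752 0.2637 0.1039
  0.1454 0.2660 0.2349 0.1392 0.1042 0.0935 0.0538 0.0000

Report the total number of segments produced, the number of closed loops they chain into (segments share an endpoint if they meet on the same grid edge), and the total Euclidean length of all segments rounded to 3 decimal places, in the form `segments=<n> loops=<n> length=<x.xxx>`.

cell (0,1): code 0100 → (0.839,2.000)–(1.000,1.732)
cell (0,2): code 1100 → (0.725,3.000)–(0.839,2.000)
cell (0,3): code 1100 → (0.903,4.000)–(0.725,3.000)
cell (0,4): code 1000 → (1.000,4.241)–(0.903,4.000)
cell (1,0): code 0100 → (1.662,1.000)–(2.000,0.799)
cell (1,1): code 1110 → (1.000,1.732)–(1.662,1.000)
cell (1,4): code 1101 → (1.255,5.000)–(1.000,4.241)
cell (1,5): code 1000 → (2.000,5.993)–(1.255,5.000)
cell (2,0): code 0110 → (2.000,0.799)–(3.000,0.282)
cell (2,5): code 1101 → (2.013,6.000)–(2.000,5.993)
cell (2,6): code 1000 → (3.000,6.367)–(2.013,6.000)
cell (3,0): code 0110 → (3.000,0.282)–(4.000,0.026)
cell (3,5): code 1011 → (4.000,5.978)–(3.968,6.000)
cell (3,6): code 0001 → (3.968,6.000)–(3.000,6.367)
cell (4,0): code 0110 → (4.000,0.026)–(5.000,0.522)
cell (4,2): code 1011 → (5.000,2.387)–(4.624,3.000)
cell (4,3): code 0011 → (4.624,3.000)–(4.549,4.000)
cell (4,4): code 0011 → (4.549,4.000)–(4.531,5.000)
cell (4,5): code 0001 → (4.531,5.000)–(4.000,5.978)
cell (5,0): code 0010 → (5.000,0.522)–(5.317,1.000)
cell (5,1): code 0011 → (5.317,1.000)–(5.191,2.000)
cell (5,2): code 0001 → (5.191,2.000)–(5.000,2.387)
total: 22 segments, chained into 1 closed loop(s), length Σ = 17.280041

segments=22 loops=1 length=17.280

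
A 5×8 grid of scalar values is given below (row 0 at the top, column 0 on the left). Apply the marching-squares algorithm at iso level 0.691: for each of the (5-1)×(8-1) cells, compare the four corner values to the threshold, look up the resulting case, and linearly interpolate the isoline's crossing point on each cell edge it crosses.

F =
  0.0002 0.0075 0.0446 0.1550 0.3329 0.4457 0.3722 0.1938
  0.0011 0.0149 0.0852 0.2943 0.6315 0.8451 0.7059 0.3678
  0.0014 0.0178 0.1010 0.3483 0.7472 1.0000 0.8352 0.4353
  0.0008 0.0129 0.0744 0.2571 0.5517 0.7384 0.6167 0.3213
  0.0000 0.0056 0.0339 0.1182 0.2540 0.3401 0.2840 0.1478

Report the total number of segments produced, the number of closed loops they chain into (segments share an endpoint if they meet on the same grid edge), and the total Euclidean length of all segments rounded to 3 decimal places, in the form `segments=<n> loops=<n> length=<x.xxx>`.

segments=12 loops=1 length=7.567

cell (0,4): code 0100 → (0.614,5.000)–(1.000,4.279)
cell (0,5): code 1100 → (0.955,6.000)–(0.614,5.000)
cell (0,6): code 1000 → (1.000,6.044)–(0.955,6.000)
cell (1,3): code 0100 → (1.514,4.000)–(2.000,3.859)
cell (1,4): code 1110 → (1.000,4.279)–(1.514,4.000)
cell (1,6): code 1001 → (2.000,6.361)–(1.000,6.044)
cell (2,3): code 0010 → (2.000,3.859)–(2.287,4.000)
cell (2,4): code 0111 → (2.287,4.000)–(3.000,4.746)
cell (2,5): code 1011 → (3.000,5.389)–(2.660,6.000)
cell (2,6): code 0001 → (2.660,6.000)–(2.000,6.361)
cell (3,4): code 0010 → (3.000,4.746)–(3.119,5.000)
cell (3,5): code 0001 → (3.119,5.000)–(3.000,5.389)
total: 12 segments, chained into 1 closed loop(s), length Σ = 7.567332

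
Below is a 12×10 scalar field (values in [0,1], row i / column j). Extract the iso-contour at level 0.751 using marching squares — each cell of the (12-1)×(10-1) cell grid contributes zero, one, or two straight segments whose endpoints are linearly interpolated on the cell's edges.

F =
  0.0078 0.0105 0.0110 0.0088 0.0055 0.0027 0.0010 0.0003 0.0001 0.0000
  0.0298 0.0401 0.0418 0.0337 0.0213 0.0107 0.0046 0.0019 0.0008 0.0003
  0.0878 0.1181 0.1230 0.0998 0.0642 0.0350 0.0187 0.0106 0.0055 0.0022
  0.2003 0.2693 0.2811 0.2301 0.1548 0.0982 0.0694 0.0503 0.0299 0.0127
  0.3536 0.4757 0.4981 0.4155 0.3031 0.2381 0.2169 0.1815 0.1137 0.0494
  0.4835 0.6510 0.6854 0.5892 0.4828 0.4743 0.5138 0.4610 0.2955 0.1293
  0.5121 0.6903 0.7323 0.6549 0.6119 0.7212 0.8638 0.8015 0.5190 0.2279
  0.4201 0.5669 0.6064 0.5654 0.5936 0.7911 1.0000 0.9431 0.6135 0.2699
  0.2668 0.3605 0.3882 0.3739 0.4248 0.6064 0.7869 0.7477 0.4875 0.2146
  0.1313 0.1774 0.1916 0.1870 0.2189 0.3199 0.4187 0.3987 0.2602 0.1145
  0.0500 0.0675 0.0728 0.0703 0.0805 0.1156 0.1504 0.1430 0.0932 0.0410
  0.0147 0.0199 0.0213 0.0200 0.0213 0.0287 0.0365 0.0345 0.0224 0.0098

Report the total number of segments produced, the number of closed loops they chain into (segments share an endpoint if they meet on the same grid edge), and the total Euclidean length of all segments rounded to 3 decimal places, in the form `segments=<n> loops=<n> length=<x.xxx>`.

segments=12 loops=1 length=8.052

cell (5,5): code 0100 → (5.678,6.000)–(6.000,5.209)
cell (5,6): code 1100 → (5.852,7.000)–(5.678,6.000)
cell (5,7): code 1000 → (6.000,7.179)–(5.852,7.000)
cell (6,4): code 0100 → (6.426,5.000)–(7.000,4.797)
cell (6,5): code 1110 → (6.000,5.209)–(6.426,5.000)
cell (6,7): code 1001 → (7.000,7.583)–(6.000,7.179)
cell (7,4): code 0010 → (7.000,4.797)–(7.217,5.000)
cell (7,5): code 0111 → (7.217,5.000)–(8.000,5.801)
cell (7,6): code 1011 → (8.000,6.916)–(7.983,7.000)
cell (7,7): code 0001 → (7.983,7.000)–(7.000,7.583)
cell (8,5): code 0010 → (8.000,5.801)–(8.098,6.000)
cell (8,6): code 0001 → (8.098,6.000)–(8.000,6.916)
total: 12 segments, chained into 1 closed loop(s), length Σ = 8.051972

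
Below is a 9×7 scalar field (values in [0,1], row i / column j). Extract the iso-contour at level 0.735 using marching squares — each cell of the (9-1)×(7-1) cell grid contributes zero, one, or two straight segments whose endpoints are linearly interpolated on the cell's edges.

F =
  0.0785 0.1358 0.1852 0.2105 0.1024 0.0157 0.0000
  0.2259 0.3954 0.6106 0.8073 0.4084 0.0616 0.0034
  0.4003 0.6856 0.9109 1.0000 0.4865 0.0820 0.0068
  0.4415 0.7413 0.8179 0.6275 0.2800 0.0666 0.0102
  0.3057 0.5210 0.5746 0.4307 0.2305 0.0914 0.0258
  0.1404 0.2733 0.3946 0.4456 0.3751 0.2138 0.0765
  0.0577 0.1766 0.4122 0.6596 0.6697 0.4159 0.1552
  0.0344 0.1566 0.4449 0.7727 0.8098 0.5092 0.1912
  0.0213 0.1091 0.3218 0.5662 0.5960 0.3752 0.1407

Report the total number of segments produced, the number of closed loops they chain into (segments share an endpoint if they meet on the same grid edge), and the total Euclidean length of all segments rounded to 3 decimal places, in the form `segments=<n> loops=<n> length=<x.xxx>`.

cell (0,2): code 0100 → (0.879,3.000)–(1.000,2.632)
cell (0,3): code 1000 → (1.000,3.181)–(0.879,3.000)
cell (1,1): code 0100 → (1.414,2.000)–(2.000,1.219)
cell (1,2): code 1110 → (1.000,2.632)–(1.414,2.000)
cell (1,3): code 1001 → (2.000,3.516)–(1.000,3.181)
cell (2,0): code 0100 → (2.887,1.000)–(3.000,0.979)
cell (2,1): code 1110 → (2.000,1.219)–(2.887,1.000)
cell (2,2): code 1011 → (3.000,2.435)–(2.711,3.000)
cell (2,3): code 0001 → (2.711,3.000)–(2.000,3.516)
cell (3,0): code 0010 → (3.000,0.979)–(3.029,1.000)
cell (3,1): code 0011 → (3.029,1.000)–(3.341,2.000)
cell (3,2): code 0001 → (3.341,2.000)–(3.000,2.435)
cell (6,2): code 0100 → (6.667,3.000)–(7.000,2.885)
cell (6,3): code 1100 → (6.466,4.000)–(6.667,3.000)
cell (6,4): code 1000 → (7.000,4.249)–(6.466,4.000)
cell (7,2): code 0010 → (7.000,2.885)–(7.183,3.000)
cell (7,3): code 0011 → (7.183,3.000)–(7.350,4.000)
cell (7,4): code 0001 → (7.350,4.000)–(7.000,4.249)
total: 18 segments, chained into 2 closed loop(s), length Σ = 11.189765

segments=18 loops=2 length=11.190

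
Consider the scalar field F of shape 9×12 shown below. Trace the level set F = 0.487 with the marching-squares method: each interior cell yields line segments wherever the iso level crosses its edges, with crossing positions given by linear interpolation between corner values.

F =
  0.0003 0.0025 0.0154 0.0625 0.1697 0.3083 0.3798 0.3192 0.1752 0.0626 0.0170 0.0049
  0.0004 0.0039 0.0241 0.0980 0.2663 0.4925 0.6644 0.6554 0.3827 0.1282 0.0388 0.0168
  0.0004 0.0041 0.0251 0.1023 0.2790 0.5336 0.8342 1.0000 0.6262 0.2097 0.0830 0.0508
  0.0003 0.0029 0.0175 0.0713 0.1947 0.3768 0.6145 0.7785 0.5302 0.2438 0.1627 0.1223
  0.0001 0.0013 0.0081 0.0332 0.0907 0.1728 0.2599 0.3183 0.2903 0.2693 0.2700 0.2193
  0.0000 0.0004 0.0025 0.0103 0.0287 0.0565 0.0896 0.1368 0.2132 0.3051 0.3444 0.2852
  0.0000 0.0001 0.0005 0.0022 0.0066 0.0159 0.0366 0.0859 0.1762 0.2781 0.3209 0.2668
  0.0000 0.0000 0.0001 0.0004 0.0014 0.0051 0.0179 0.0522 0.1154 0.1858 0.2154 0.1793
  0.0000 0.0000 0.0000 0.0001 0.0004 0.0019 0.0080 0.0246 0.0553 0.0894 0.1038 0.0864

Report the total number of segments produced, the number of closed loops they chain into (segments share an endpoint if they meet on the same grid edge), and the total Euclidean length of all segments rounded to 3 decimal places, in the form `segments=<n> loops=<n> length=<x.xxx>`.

cell (0,4): code 0100 → (0.970,5.000)–(1.000,4.976)
cell (0,5): code 1100 → (0.377,6.000)–(0.970,5.000)
cell (0,6): code 1100 → (0.499,7.000)–(0.377,6.000)
cell (0,7): code 1000 → (1.000,7.618)–(0.499,7.000)
cell (1,4): code 0110 → (1.000,4.976)–(2.000,4.817)
cell (1,7): code 1101 → (1.428,8.000)–(1.000,7.618)
cell (1,8): code 1000 → (2.000,8.334)–(1.428,8.000)
cell (2,4): code 0010 → (2.000,4.817)–(2.297,5.000)
cell (2,5): code 0111 → (2.297,5.000)–(3.000,5.464)
cell (2,8): code 1001 → (3.000,8.151)–(2.000,8.334)
cell (3,5): code 0010 → (3.000,5.464)–(3.360,6.000)
cell (3,6): code 0011 → (3.360,6.000)–(3.633,7.000)
cell (3,7): code 0011 → (3.633,7.000)–(3.180,8.000)
cell (3,8): code 0001 → (3.180,8.000)–(3.000,8.151)
total: 14 segments, chained into 1 closed loop(s), length Σ = 10.475998

segments=14 loops=1 length=10.476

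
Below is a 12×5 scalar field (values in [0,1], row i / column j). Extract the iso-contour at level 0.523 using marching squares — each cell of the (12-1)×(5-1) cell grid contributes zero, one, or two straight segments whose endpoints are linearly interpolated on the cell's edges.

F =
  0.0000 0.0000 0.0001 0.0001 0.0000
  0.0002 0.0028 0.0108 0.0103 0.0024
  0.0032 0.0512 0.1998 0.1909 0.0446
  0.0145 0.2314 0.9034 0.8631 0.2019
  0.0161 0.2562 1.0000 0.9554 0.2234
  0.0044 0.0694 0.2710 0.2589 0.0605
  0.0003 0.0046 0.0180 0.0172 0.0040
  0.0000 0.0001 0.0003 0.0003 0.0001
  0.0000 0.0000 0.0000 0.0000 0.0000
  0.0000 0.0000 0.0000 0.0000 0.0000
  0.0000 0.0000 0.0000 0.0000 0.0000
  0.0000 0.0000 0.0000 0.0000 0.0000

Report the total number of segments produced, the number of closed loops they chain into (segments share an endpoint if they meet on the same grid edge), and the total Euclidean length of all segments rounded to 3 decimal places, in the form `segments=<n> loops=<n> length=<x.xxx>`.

segments=8 loops=1 length=7.284

cell (2,1): code 0100 → (2.459,2.000)–(3.000,1.434)
cell (2,2): code 1100 → (2.494,3.000)–(2.459,2.000)
cell (2,3): code 1000 → (3.000,3.514)–(2.494,3.000)
cell (3,1): code 0110 → (3.000,1.434)–(4.000,1.359)
cell (3,3): code 1001 → (4.000,3.591)–(3.000,3.514)
cell (4,1): code 0010 → (4.000,1.359)–(4.654,2.000)
cell (4,2): code 0011 → (4.654,2.000)–(4.621,3.000)
cell (4,3): code 0001 → (4.621,3.000)–(4.000,3.591)
total: 8 segments, chained into 1 closed loop(s), length Σ = 7.284307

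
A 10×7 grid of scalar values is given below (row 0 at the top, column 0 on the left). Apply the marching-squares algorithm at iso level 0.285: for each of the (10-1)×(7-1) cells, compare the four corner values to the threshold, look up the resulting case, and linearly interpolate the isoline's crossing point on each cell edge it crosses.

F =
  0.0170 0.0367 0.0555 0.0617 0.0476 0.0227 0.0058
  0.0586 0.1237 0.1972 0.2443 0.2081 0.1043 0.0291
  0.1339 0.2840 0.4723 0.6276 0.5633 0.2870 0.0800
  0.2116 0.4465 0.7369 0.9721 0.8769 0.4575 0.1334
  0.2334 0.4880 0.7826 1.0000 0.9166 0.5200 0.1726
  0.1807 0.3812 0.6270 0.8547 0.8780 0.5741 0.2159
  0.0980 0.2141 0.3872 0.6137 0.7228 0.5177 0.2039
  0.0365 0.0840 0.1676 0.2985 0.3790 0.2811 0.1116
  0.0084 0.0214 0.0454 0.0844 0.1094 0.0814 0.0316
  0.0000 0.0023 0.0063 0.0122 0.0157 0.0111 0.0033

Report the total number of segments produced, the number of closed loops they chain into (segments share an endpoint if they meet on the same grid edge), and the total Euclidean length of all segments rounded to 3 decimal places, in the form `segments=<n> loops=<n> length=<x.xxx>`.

segments=22 loops=1 length=18.526

cell (1,1): code 0100 → (1.319,2.000)–(2.000,1.005)
cell (1,2): code 1100 → (1.106,3.000)–(1.319,2.000)
cell (1,3): code 1100 → (1.216,4.000)–(1.106,3.000)
cell (1,4): code 1100 → (1.989,5.000)–(1.216,4.000)
cell (1,5): code 1000 → (2.000,5.010)–(1.989,5.000)
cell (2,0): code 0100 → (2.006,1.000)–(3.000,0.312)
cell (2,1): code 1110 → (2.000,1.005)–(2.006,1.000)
cell (2,5): code 1001 → (3.000,5.532)–(2.000,5.010)
cell (3,0): code 0110 → (3.000,0.312)–(4.000,0.203)
cell (3,5): code 1001 → (4.000,5.676)–(3.000,5.532)
cell (4,0): code 0110 → (4.000,0.203)–(5.000,0.520)
cell (4,5): code 1001 → (5.000,5.807)–(4.000,5.676)
cell (5,0): code 0010 → (5.000,0.520)–(5.576,1.000)
cell (5,1): code 0111 → (5.576,1.000)–(6.000,1.410)
cell (5,5): code 1001 → (6.000,5.742)–(5.000,5.807)
cell (6,1): code 0010 → (6.000,1.410)–(6.465,2.000)
cell (6,2): code 0111 → (6.465,2.000)–(7.000,2.897)
cell (6,4): code 1011 → (7.000,4.960)–(6.984,5.000)
cell (6,5): code 0001 → (6.984,5.000)–(6.000,5.742)
cell (7,2): code 0010 → (7.000,2.897)–(7.063,3.000)
cell (7,3): code 0011 → (7.063,3.000)–(7.349,4.000)
cell (7,4): code 0001 → (7.349,4.000)–(7.000,4.960)
total: 22 segments, chained into 1 closed loop(s), length Σ = 18.525565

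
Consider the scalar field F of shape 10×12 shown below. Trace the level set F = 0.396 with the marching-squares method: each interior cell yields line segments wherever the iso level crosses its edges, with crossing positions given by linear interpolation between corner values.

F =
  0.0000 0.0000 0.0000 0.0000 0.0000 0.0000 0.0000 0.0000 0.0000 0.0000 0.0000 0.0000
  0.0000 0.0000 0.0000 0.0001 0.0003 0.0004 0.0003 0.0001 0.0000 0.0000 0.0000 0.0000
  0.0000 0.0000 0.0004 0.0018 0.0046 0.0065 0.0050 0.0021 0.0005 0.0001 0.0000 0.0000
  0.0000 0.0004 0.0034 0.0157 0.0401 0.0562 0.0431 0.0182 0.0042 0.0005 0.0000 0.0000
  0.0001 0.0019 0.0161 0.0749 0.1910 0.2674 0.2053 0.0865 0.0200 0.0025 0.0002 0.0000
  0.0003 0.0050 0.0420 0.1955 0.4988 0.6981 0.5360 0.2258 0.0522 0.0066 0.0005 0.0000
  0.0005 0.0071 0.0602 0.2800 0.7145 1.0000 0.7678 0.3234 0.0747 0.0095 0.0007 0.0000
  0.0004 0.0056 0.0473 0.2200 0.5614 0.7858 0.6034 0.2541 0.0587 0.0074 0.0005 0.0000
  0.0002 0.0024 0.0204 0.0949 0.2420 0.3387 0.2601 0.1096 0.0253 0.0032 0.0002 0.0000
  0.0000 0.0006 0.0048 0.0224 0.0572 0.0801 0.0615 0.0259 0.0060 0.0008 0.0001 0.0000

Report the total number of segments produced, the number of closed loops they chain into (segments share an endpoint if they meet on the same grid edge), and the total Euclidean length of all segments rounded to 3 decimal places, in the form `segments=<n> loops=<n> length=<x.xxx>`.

segments=12 loops=1 length=11.056

cell (4,3): code 0100 → (4.666,4.000)–(5.000,3.661)
cell (4,4): code 1100 → (4.299,5.000)–(4.666,4.000)
cell (4,5): code 1100 → (4.577,6.000)–(4.299,5.000)
cell (4,6): code 1000 → (5.000,6.451)–(4.577,6.000)
cell (5,3): code 0110 → (5.000,3.661)–(6.000,3.267)
cell (5,6): code 1001 → (6.000,6.837)–(5.000,6.451)
cell (6,3): code 0110 → (6.000,3.267)–(7.000,3.516)
cell (6,6): code 1001 → (7.000,6.594)–(6.000,6.837)
cell (7,3): code 0010 → (7.000,3.516)–(7.518,4.000)
cell (7,4): code 0011 → (7.518,4.000)–(7.872,5.000)
cell (7,5): code 0011 → (7.872,5.000)–(7.604,6.000)
cell (7,6): code 0001 → (7.604,6.000)–(7.000,6.594)
total: 12 segments, chained into 1 closed loop(s), length Σ = 11.056195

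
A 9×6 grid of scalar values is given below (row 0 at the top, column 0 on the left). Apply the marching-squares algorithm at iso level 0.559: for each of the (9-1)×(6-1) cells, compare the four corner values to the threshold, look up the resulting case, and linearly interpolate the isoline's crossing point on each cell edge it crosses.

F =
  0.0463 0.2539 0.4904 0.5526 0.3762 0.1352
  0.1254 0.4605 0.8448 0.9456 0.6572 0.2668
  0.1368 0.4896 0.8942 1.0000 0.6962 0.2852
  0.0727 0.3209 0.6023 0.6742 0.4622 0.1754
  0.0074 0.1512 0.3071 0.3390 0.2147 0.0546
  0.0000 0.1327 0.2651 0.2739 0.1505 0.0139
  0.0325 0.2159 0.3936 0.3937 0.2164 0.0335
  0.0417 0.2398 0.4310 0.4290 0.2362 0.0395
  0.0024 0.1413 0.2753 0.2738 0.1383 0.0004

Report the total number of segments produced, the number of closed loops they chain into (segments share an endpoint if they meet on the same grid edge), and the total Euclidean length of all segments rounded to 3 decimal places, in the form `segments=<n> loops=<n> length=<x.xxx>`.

cell (0,1): code 0100 → (0.194,2.000)–(1.000,1.256)
cell (0,2): code 1100 → (0.016,3.000)–(0.194,2.000)
cell (0,3): code 1100 → (0.651,4.000)–(0.016,3.000)
cell (0,4): code 1000 → (1.000,4.252)–(0.651,4.000)
cell (1,1): code 0110 → (1.000,1.256)–(2.000,1.172)
cell (1,4): code 1001 → (2.000,4.334)–(1.000,4.252)
cell (2,1): code 0110 → (2.000,1.172)–(3.000,1.846)
cell (2,3): code 1011 → (3.000,3.543)–(2.586,4.000)
cell (2,4): code 0001 → (2.586,4.000)–(2.000,4.334)
cell (3,1): code 0010 → (3.000,1.846)–(3.147,2.000)
cell (3,2): code 0011 → (3.147,2.000)–(3.344,3.000)
cell (3,3): code 0001 → (3.344,3.000)–(3.000,3.543)
total: 12 segments, chained into 1 closed loop(s), length Σ = 10.106164

segments=12 loops=1 length=10.106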